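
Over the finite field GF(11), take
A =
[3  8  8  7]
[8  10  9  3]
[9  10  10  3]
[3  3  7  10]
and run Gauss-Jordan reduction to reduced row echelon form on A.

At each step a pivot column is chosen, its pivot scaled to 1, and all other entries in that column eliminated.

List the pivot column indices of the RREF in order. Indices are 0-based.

[1] R0 /= 3  ⇒  (1, 10, 10, 6)
     R1 -= 8·R0  ⇒  (0, 7, 6, 10)
     R2 -= 9·R0  ⇒  (0, 8, 8, 4)
     R3 -= 3·R0  ⇒  (0, 6, 10, 3)
[2] R1 /= 7  ⇒  (0, 1, 4, 3)
     R0 -= 10·R1  ⇒  (1, 0, 3, 9)
     R2 -= 8·R1  ⇒  (0, 0, 9, 2)
     R3 -= 6·R1  ⇒  (0, 0, 8, 7)
[3] R2 /= 9  ⇒  (0, 0, 1, 10)
     R0 -= 3·R2  ⇒  (1, 0, 0, 1)
     R1 -= 4·R2  ⇒  (0, 1, 0, 7)
     R3 -= 8·R2  ⇒  (0, 0, 0, 4)
[4] R3 /= 4  ⇒  (0, 0, 0, 1)
     R0 -= 1·R3  ⇒  (1, 0, 0, 0)
     R1 -= 7·R3  ⇒  (0, 1, 0, 0)
     R2 -= 10·R3  ⇒  (0, 0, 1, 0)

pivot columns: 0, 1, 2, 3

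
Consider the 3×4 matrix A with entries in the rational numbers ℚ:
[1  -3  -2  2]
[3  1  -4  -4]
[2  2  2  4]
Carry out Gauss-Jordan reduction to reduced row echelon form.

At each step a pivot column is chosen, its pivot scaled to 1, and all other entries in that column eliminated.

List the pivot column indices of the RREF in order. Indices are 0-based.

pivot(0,0)=1: scale R0 → (1, -3, -2, 2)
  clear (1,0): R1 −= (3)R0 → (0, 10, 2, -10)
  clear (2,0): R2 −= (2)R0 → (0, 8, 6, 0)
pivot(1,1)=10: scale R1 → (0, 1, 1/5, -1)
  clear (0,1): R0 −= (-3)R1 → (1, 0, -7/5, -1)
  clear (2,1): R2 −= (8)R1 → (0, 0, 22/5, 8)
pivot(2,2)=22/5: scale R2 → (0, 0, 1, 20/11)
  clear (0,2): R0 −= (-7/5)R2 → (1, 0, 0, 17/11)
  clear (1,2): R1 −= (1/5)R2 → (0, 1, 0, -15/11)

pivot columns: 0, 1, 2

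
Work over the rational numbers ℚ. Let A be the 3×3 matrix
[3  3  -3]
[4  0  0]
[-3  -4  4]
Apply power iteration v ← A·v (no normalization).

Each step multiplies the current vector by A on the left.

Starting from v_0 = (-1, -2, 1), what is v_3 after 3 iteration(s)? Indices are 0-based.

v_3 = (-759, -372, 919)

v_0 = (-1, -2, 1).
v_1 = A·v_0 = (-12, -4, 15).
v_2 = A·v_1 = (-93, -48, 112).
v_3 = A·v_2 = (-759, -372, 919).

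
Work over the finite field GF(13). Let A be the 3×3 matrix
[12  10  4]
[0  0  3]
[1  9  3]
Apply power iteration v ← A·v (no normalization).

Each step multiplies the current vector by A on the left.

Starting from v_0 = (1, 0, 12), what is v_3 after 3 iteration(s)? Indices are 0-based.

v_3 = (3, 3, 7)

v_0 = (1, 0, 12).
v_1 = A·v_0 = (8, 10, 11).
v_2 = A·v_1 = (6, 7, 1).
v_3 = A·v_2 = (3, 3, 7).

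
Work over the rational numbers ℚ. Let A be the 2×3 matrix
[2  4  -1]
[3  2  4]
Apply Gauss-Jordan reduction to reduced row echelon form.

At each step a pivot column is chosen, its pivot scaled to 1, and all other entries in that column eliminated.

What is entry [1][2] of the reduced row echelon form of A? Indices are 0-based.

M[1][2] = -11/8

step 1: normalize row 0 (÷2) = (1, 2, -1/2)
  row 1: subtract 3×row0 = (0, -4, 11/2)
step 2: normalize row 1 (÷-4) = (0, 1, -11/8)
  row 0: subtract 2×row1 = (1, 0, 9/4)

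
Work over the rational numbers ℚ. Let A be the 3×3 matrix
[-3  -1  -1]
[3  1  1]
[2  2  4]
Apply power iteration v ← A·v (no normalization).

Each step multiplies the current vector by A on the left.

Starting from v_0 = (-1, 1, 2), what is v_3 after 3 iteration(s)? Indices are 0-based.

v_0 = (-1, 1, 2).
v_1 = A·v_0 = (0, 0, 8).
v_2 = A·v_1 = (-8, 8, 32).
v_3 = A·v_2 = (-16, 16, 128).

v_3 = (-16, 16, 128)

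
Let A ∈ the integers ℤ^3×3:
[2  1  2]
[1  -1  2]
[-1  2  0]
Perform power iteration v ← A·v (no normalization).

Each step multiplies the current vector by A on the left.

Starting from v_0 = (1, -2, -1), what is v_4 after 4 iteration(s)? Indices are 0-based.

v_0 = (1, -2, -1).
v_1 = A·v_0 = (-2, 1, -5).
v_2 = A·v_1 = (-13, -13, 4).
v_3 = A·v_2 = (-31, 8, -13).
v_4 = A·v_3 = (-80, -65, 47).

v_4 = (-80, -65, 47)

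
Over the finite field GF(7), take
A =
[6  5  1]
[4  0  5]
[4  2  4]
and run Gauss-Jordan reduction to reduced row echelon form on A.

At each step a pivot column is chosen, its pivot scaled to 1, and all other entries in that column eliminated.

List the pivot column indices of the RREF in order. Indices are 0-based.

pivot columns: 0, 1, 2

step 1: normalize row 0 (÷6) = (1, 2, 6)
  row 1: subtract 4×row0 = (0, 6, 2)
  row 2: subtract 4×row0 = (0, 1, 1)
step 2: normalize row 1 (÷6) = (0, 1, 5)
  row 0: subtract 2×row1 = (1, 0, 3)
  row 2: subtract 1×row1 = (0, 0, 3)
step 3: normalize row 2 (÷3) = (0, 0, 1)
  row 0: subtract 3×row2 = (1, 0, 0)
  row 1: subtract 5×row2 = (0, 1, 0)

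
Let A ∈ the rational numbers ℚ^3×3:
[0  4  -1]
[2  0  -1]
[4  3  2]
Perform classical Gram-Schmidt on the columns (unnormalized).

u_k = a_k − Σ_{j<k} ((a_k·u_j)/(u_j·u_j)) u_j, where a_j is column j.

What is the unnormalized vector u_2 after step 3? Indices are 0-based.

Step 1: u_0 = a_0 = (0, 2, 4).
Step 2: u_1 = a_1 − (3/5)·u_0 = (4, -6/5, 3/5).
Step 3: u_2 = a_2 − (3/10)·u_0 − (-8/89)·u_1 = (-57/89, -152/89, 76/89).

u_2 = (-57/89, -152/89, 76/89)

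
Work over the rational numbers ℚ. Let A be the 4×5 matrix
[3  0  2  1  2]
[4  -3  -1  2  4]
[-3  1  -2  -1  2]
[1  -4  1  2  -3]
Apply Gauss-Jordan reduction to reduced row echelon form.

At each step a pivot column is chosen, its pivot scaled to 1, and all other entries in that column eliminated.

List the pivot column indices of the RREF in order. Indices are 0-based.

pivot columns: 0, 1, 2, 3

pivot(0,0)=3: scale R0 → (1, 0, 2/3, 1/3, 2/3)
  clear (1,0): R1 −= (4)R0 → (0, -3, -11/3, 2/3, 4/3)
  clear (2,0): R2 −= (-3)R0 → (0, 1, 0, 0, 4)
  clear (3,0): R3 −= (1)R0 → (0, -4, 1/3, 5/3, -11/3)
pivot(1,1)=-3: scale R1 → (0, 1, 11/9, -2/9, -4/9)
  clear (2,1): R2 −= (1)R1 → (0, 0, -11/9, 2/9, 40/9)
  clear (3,1): R3 −= (-4)R1 → (0, 0, 47/9, 7/9, -49/9)
pivot(2,2)=-11/9: scale R2 → (0, 0, 1, -2/11, -40/11)
  clear (0,2): R0 −= (2/3)R2 → (1, 0, 0, 5/11, 34/11)
  clear (1,2): R1 −= (11/9)R2 → (0, 1, 0, 0, 4)
  clear (3,2): R3 −= (47/9)R2 → (0, 0, 0, 19/11, 149/11)
pivot(3,3)=19/11: scale R3 → (0, 0, 0, 1, 149/19)
  clear (0,3): R0 −= (5/11)R3 → (1, 0, 0, 0, -9/19)
  clear (2,3): R2 −= (-2/11)R3 → (0, 0, 1, 0, -42/19)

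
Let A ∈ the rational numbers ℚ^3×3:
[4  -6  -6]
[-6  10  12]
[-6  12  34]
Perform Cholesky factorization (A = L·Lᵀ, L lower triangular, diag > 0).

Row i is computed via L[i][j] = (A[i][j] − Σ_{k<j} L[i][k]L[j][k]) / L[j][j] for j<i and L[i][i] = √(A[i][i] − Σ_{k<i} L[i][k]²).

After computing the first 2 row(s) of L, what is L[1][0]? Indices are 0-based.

Step 1: L[0][0] = √(4) = 2.
  L[1][0] = (-6) / L[0][0] = -3.
Step 2: L[1][1] = √(1) = 1.

L[1][0] = -3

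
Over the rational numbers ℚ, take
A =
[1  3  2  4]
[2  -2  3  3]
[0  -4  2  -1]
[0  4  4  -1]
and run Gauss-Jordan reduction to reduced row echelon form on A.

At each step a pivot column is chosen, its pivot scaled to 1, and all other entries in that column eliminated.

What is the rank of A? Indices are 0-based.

pivot(0,0)=1: scale R0 → (1, 3, 2, 4)
  clear (1,0): R1 −= (2)R0 → (0, -8, -1, -5)
pivot(1,1)=-8: scale R1 → (0, 1, 1/8, 5/8)
  clear (0,1): R0 −= (3)R1 → (1, 0, 13/8, 17/8)
  clear (2,1): R2 −= (-4)R1 → (0, 0, 5/2, 3/2)
  clear (3,1): R3 −= (4)R1 → (0, 0, 7/2, -7/2)
pivot(2,2)=5/2: scale R2 → (0, 0, 1, 3/5)
  clear (0,2): R0 −= (13/8)R2 → (1, 0, 0, 23/20)
  clear (1,2): R1 −= (1/8)R2 → (0, 1, 0, 11/20)
  clear (3,2): R3 −= (7/2)R2 → (0, 0, 0, -28/5)
pivot(3,3)=-28/5: scale R3 → (0, 0, 0, 1)
  clear (0,3): R0 −= (23/20)R3 → (1, 0, 0, 0)
  clear (1,3): R1 −= (11/20)R3 → (0, 1, 0, 0)
  clear (2,3): R2 −= (3/5)R3 → (0, 0, 1, 0)

rank = 4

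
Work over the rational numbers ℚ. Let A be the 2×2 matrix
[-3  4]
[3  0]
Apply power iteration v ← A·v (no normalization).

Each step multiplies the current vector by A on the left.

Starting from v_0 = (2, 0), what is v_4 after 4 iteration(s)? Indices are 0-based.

v_0 = (2, 0).
v_1 = A·v_0 = (-6, 6).
v_2 = A·v_1 = (42, -18).
v_3 = A·v_2 = (-198, 126).
v_4 = A·v_3 = (1098, -594).

v_4 = (1098, -594)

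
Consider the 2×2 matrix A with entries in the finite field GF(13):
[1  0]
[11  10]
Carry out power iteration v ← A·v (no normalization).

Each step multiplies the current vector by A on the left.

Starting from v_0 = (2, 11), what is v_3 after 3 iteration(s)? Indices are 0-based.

v_3 = (2, 0)

v_0 = (2, 11).
v_1 = A·v_0 = (2, 2).
v_2 = A·v_1 = (2, 3).
v_3 = A·v_2 = (2, 0).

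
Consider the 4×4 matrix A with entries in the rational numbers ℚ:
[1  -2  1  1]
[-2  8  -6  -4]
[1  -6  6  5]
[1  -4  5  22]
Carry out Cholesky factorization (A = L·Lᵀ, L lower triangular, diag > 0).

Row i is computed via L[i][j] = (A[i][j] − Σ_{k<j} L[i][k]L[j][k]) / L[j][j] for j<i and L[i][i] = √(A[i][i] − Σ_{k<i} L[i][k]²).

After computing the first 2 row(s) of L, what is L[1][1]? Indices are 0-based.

L[1][1] = 2

Step 1: L[0][0] = √(1) = 1.
  L[1][0] = (-2) / L[0][0] = -2.
Step 2: L[1][1] = √(4) = 2.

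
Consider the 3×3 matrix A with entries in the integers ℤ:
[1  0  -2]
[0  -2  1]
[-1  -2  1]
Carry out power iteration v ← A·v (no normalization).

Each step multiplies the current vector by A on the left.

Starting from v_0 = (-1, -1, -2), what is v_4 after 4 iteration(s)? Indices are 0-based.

v_4 = (15, 3, -2)

v_0 = (-1, -1, -2).
v_1 = A·v_0 = (3, 0, 1).
v_2 = A·v_1 = (1, 1, -2).
v_3 = A·v_2 = (5, -4, -5).
v_4 = A·v_3 = (15, 3, -2).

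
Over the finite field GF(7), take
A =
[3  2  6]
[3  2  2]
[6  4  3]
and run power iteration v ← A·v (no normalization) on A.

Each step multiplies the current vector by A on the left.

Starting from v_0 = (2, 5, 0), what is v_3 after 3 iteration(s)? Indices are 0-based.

v_0 = (2, 5, 0).
v_1 = A·v_0 = (2, 2, 4).
v_2 = A·v_1 = (6, 4, 4).
v_3 = A·v_2 = (1, 6, 1).

v_3 = (1, 6, 1)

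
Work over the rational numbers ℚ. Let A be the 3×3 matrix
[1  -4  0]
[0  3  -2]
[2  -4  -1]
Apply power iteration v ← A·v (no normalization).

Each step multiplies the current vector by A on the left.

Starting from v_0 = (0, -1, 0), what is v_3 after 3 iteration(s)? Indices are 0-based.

v_3 = (84, -83, 84)

v_0 = (0, -1, 0).
v_1 = A·v_0 = (4, -3, 4).
v_2 = A·v_1 = (16, -17, 16).
v_3 = A·v_2 = (84, -83, 84).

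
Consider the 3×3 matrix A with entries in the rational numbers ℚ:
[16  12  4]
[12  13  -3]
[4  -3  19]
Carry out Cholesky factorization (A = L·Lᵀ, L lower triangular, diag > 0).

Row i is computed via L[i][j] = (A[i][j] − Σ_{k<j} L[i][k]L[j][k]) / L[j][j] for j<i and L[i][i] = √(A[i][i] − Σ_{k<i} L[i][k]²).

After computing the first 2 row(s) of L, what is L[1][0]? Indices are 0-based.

L[1][0] = 3

Step 1: L[0][0] = √(16) = 4.
  L[1][0] = (12) / L[0][0] = 3.
Step 2: L[1][1] = √(4) = 2.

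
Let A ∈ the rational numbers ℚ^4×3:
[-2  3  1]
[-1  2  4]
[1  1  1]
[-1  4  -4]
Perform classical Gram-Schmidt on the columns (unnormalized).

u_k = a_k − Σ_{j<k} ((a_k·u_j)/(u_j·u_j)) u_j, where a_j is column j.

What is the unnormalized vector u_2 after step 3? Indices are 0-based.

u_2 = (58/89, 360/89, 202/89, -274/89)

Step 1: u_0 = a_0 = (-2, -1, 1, -1).
Step 2: u_1 = a_1 − (-11/7)·u_0 = (-1/7, 3/7, 18/7, 17/7).
Step 3: u_2 = a_2 − (-1/7)·u_0 − (-39/89)·u_1 = (58/89, 360/89, 202/89, -274/89).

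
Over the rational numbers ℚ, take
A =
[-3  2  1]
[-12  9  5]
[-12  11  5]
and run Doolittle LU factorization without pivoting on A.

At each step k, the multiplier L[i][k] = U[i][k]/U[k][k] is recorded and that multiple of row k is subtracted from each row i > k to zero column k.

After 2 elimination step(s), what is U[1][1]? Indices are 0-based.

U[1][1] = 1

k=0: U[0][0]=-3
  eliminate (1,0): mult=4, new row 1: (0, 1, 1); set L[1][0]=4
  eliminate (2,0): mult=4, new row 2: (0, 3, 1); set L[2][0]=4
k=1: U[1][1]=1
  eliminate (2,1): mult=3, new row 2: (0, 0, -2); set L[2][1]=3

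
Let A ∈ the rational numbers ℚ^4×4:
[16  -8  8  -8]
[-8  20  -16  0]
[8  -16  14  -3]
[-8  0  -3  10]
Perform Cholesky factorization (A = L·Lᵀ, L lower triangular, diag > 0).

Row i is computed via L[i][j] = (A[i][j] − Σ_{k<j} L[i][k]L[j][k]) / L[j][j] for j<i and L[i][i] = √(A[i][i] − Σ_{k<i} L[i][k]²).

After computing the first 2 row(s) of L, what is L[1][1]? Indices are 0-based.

L[1][1] = 4

Step 1: L[0][0] = √(16) = 4.
  L[1][0] = (-8) / L[0][0] = -2.
Step 2: L[1][1] = √(16) = 4.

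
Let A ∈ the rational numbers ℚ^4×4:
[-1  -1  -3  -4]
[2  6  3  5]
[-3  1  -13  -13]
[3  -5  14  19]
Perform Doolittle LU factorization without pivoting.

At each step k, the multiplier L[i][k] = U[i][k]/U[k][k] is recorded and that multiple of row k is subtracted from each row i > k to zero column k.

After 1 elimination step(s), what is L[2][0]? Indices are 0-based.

L[2][0] = 3

[col 0] pivot -1
  R1 -= -2*R0 → (0, 4, -3, -3)  (L[1][0] := -2)
  R2 -= 3*R0 → (0, 4, -4, -1)  (L[2][0] := 3)
  R3 -= -3*R0 → (0, -8, 5, 7)  (L[3][0] := -3)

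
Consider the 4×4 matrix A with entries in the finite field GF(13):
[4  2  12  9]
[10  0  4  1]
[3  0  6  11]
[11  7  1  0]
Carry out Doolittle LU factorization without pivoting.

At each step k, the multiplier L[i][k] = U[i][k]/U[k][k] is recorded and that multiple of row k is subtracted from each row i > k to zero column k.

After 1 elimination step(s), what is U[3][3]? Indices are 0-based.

k=0: U[0][0]=4
  eliminate (1,0): mult=9, new row 1: (0, 8, 0, 11); set L[1][0]=9
  eliminate (2,0): mult=4, new row 2: (0, 5, 10, 1); set L[2][0]=4
  eliminate (3,0): mult=6, new row 3: (0, 8, 7, 11); set L[3][0]=6

U[3][3] = 11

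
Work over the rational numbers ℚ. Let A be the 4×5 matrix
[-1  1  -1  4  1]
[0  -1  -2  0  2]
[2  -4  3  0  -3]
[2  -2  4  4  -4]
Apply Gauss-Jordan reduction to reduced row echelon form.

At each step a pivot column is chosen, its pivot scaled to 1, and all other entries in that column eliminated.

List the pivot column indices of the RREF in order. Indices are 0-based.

step 1: normalize row 0 (÷-1) = (1, -1, 1, -4, -1)
  row 2: subtract 2×row0 = (0, -2, 1, 8, -1)
  row 3: subtract 2×row0 = (0, 0, 2, 12, -2)
step 2: normalize row 1 (÷-1) = (0, 1, 2, 0, -2)
  row 0: subtract -1×row1 = (1, 0, 3, -4, -3)
  row 2: subtract -2×row1 = (0, 0, 5, 8, -5)
step 3: normalize row 2 (÷5) = (0, 0, 1, 8/5, -1)
  row 0: subtract 3×row2 = (1, 0, 0, -44/5, 0)
  row 1: subtract 2×row2 = (0, 1, 0, -16/5, 0)
  row 3: subtract 2×row2 = (0, 0, 0, 44/5, 0)
step 4: normalize row 3 (÷44/5) = (0, 0, 0, 1, 0)
  row 0: subtract -44/5×row3 = (1, 0, 0, 0, 0)
  row 1: subtract -16/5×row3 = (0, 1, 0, 0, 0)
  row 2: subtract 8/5×row3 = (0, 0, 1, 0, -1)

pivot columns: 0, 1, 2, 3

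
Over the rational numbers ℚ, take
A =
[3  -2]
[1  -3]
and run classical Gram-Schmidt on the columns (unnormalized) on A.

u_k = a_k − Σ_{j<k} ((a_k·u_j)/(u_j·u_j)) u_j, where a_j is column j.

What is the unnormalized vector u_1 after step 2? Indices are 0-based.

u_1 = (7/10, -21/10)

Step 1: u_0 = a_0 = (3, 1).
Step 2: u_1 = a_1 − (-9/10)·u_0 = (7/10, -21/10).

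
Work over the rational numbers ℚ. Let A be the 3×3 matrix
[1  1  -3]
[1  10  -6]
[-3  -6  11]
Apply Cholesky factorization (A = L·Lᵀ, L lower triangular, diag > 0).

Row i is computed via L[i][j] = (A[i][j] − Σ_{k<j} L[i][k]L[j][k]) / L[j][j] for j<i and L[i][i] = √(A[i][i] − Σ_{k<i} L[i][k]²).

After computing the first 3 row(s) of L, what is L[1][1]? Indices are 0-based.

L[1][1] = 3

Step 1: L[0][0] = √(1) = 1.
  L[1][0] = (1) / L[0][0] = 1.
Step 2: L[1][1] = √(9) = 3.
  L[2][0] = (-3) / L[0][0] = -3.
  L[2][1] = (-3) / L[1][1] = -1.
Step 3: L[2][2] = √(1) = 1.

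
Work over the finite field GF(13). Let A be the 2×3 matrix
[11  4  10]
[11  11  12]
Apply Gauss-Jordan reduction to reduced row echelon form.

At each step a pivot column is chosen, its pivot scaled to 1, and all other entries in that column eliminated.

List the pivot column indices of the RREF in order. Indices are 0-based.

pivot columns: 0, 1

pivot(0,0)=11: scale R0 → (1, 11, 8)
  clear (1,0): R1 −= (11)R0 → (0, 7, 2)
pivot(1,1)=7: scale R1 → (0, 1, 4)
  clear (0,1): R0 −= (11)R1 → (1, 0, 3)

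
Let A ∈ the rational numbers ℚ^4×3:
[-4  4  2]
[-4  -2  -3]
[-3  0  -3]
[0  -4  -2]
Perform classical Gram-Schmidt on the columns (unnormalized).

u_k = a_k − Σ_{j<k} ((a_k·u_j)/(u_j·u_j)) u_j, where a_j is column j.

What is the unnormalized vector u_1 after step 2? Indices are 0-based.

Step 1: u_0 = a_0 = (-4, -4, -3, 0).
Step 2: u_1 = a_1 − (-8/41)·u_0 = (132/41, -114/41, -24/41, -4).

u_1 = (132/41, -114/41, -24/41, -4)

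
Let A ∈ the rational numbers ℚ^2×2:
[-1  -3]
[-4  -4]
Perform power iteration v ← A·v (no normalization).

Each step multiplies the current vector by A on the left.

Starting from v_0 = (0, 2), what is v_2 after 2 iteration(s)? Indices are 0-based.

v_0 = (0, 2).
v_1 = A·v_0 = (-6, -8).
v_2 = A·v_1 = (30, 56).

v_2 = (30, 56)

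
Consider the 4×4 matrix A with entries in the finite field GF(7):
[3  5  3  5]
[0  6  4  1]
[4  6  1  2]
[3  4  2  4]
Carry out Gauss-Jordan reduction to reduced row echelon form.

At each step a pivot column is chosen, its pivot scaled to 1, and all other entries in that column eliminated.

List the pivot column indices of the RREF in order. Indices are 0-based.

pivot columns: 0, 1, 2, 3

pivot(0,0)=3: scale R0 → (1, 4, 1, 4)
  clear (2,0): R2 −= (4)R0 → (0, 4, 4, 0)
  clear (3,0): R3 −= (3)R0 → (0, 6, 6, 6)
pivot(1,1)=6: scale R1 → (0, 1, 3, 6)
  clear (0,1): R0 −= (4)R1 → (1, 0, 3, 1)
  clear (2,1): R2 −= (4)R1 → (0, 0, 6, 4)
  clear (3,1): R3 −= (6)R1 → (0, 0, 2, 5)
pivot(2,2)=6: scale R2 → (0, 0, 1, 3)
  clear (0,2): R0 −= (3)R2 → (1, 0, 0, 6)
  clear (1,2): R1 −= (3)R2 → (0, 1, 0, 4)
  clear (3,2): R3 −= (2)R2 → (0, 0, 0, 6)
pivot(3,3)=6: scale R3 → (0, 0, 0, 1)
  clear (0,3): R0 −= (6)R3 → (1, 0, 0, 0)
  clear (1,3): R1 −= (4)R3 → (0, 1, 0, 0)
  clear (2,3): R2 −= (3)R3 → (0, 0, 1, 0)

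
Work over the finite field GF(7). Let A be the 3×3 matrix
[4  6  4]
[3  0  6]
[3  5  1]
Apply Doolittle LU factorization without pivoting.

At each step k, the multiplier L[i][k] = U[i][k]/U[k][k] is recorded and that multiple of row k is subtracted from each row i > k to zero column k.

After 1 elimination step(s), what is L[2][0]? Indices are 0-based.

L[2][0] = 6

k=0: U[0][0]=4
  eliminate (1,0): mult=6, new row 1: (0, 6, 3); set L[1][0]=6
  eliminate (2,0): mult=6, new row 2: (0, 4, 5); set L[2][0]=6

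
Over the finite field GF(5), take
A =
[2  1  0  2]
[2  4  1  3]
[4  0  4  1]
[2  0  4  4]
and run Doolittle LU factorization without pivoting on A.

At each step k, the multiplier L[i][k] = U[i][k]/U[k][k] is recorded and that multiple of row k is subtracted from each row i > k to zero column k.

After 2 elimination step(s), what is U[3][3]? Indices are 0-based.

k=0: U[0][0]=2
  eliminate (1,0): mult=1, new row 1: (0, 3, 1, 1); set L[1][0]=1
  eliminate (2,0): mult=2, new row 2: (0, 3, 4, 2); set L[2][0]=2
  eliminate (3,0): mult=1, new row 3: (0, 4, 4, 2); set L[3][0]=1
k=1: U[1][1]=3
  eliminate (2,1): mult=1, new row 2: (0, 0, 3, 1); set L[2][1]=1
  eliminate (3,1): mult=3, new row 3: (0, 0, 1, 4); set L[3][1]=3

U[3][3] = 4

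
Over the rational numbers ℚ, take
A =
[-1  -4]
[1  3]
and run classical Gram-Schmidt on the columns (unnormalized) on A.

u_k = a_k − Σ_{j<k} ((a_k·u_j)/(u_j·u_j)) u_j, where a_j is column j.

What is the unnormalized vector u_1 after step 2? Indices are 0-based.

u_1 = (-1/2, -1/2)

Step 1: u_0 = a_0 = (-1, 1).
Step 2: u_1 = a_1 − (7/2)·u_0 = (-1/2, -1/2).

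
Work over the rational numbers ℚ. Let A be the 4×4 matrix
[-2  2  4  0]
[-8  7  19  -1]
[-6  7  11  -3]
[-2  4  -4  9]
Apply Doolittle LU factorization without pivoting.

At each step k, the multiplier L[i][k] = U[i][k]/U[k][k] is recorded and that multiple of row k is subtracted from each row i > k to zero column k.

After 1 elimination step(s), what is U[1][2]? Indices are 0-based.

U[1][2] = 3

k=0: U[0][0]=-2
  eliminate (1,0): mult=4, new row 1: (0, -1, 3, -1); set L[1][0]=4
  eliminate (2,0): mult=3, new row 2: (0, 1, -1, -3); set L[2][0]=3
  eliminate (3,0): mult=1, new row 3: (0, 2, -8, 9); set L[3][0]=1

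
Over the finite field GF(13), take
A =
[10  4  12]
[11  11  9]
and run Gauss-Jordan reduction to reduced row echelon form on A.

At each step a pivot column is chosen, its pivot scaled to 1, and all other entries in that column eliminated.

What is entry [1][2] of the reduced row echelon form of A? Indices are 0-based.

step 1: normalize row 0 (÷10) = (1, 3, 9)
  row 1: subtract 11×row0 = (0, 4, 1)
step 2: normalize row 1 (÷4) = (0, 1, 10)
  row 0: subtract 3×row1 = (1, 0, 5)

M[1][2] = 10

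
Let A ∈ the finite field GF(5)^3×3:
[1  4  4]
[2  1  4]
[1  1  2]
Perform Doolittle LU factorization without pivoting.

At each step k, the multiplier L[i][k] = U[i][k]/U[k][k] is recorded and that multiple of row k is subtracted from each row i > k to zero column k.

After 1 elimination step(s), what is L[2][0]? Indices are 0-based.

[col 0] pivot 1
  R1 -= 2*R0 → (0, 3, 1)  (L[1][0] := 2)
  R2 -= 1*R0 → (0, 2, 3)  (L[2][0] := 1)

L[2][0] = 1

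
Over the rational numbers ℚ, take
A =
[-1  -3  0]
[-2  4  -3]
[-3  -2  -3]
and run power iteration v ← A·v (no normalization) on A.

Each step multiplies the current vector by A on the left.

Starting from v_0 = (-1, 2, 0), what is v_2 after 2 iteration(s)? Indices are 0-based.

v_2 = (-25, 53, -2)

v_0 = (-1, 2, 0).
v_1 = A·v_0 = (-5, 10, -1).
v_2 = A·v_1 = (-25, 53, -2).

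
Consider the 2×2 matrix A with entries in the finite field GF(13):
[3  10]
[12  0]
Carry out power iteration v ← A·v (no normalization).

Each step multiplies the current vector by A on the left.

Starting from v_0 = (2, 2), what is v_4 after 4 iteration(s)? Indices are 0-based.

v_4 = (7, 8)

v_0 = (2, 2).
v_1 = A·v_0 = (0, 11).
v_2 = A·v_1 = (6, 0).
v_3 = A·v_2 = (5, 7).
v_4 = A·v_3 = (7, 8).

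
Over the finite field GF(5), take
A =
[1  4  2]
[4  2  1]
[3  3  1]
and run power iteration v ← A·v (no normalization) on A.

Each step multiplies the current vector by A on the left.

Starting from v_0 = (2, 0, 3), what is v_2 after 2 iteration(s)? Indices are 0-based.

v_2 = (0, 3, 1)

v_0 = (2, 0, 3).
v_1 = A·v_0 = (3, 1, 4).
v_2 = A·v_1 = (0, 3, 1).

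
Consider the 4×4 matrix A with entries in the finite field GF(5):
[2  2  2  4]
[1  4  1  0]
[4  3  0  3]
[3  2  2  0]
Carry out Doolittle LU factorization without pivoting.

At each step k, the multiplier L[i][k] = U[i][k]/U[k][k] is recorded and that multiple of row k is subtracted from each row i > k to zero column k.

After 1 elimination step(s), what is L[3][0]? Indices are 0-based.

L[3][0] = 4

k=0: U[0][0]=2
  eliminate (1,0): mult=3, new row 1: (0, 3, 0, 3); set L[1][0]=3
  eliminate (2,0): mult=2, new row 2: (0, 4, 1, 0); set L[2][0]=2
  eliminate (3,0): mult=4, new row 3: (0, 4, 4, 4); set L[3][0]=4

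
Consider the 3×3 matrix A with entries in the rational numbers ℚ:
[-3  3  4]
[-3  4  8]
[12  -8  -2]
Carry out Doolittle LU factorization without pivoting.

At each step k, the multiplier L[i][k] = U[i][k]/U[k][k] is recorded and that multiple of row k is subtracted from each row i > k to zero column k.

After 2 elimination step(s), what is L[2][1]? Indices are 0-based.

Step 1: pivot at (0,0) is -3.
  row1 ← row1 − (1)·row0  ⇒  L[1][0]=1, U row1=(0, 1, 4)
  row2 ← row2 − (-4)·row0  ⇒  L[2][0]=-4, U row2=(0, 4, 14)
Step 2: pivot at (1,1) is 1.
  row2 ← row2 − (4)·row1  ⇒  L[2][1]=4, U row2=(0, 0, -2)

L[2][1] = 4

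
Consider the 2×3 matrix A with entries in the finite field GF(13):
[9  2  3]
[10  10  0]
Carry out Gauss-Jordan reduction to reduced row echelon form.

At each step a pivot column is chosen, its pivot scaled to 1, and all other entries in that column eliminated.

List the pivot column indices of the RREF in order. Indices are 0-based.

step 1: normalize row 0 (÷9) = (1, 6, 9)
  row 1: subtract 10×row0 = (0, 2, 1)
step 2: normalize row 1 (÷2) = (0, 1, 7)
  row 0: subtract 6×row1 = (1, 0, 6)

pivot columns: 0, 1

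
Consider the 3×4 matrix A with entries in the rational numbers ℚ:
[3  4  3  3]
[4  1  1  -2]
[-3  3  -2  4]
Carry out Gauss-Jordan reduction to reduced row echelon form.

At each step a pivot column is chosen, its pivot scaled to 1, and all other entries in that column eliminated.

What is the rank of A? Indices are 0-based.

step 1: normalize row 0 (÷3) = (1, 4/3, 1, 1)
  row 1: subtract 4×row0 = (0, -13/3, -3, -6)
  row 2: subtract -3×row0 = (0, 7, 1, 7)
step 2: normalize row 1 (÷-13/3) = (0, 1, 9/13, 18/13)
  row 0: subtract 4/3×row1 = (1, 0, 1/13, -11/13)
  row 2: subtract 7×row1 = (0, 0, -50/13, -35/13)
step 3: normalize row 2 (÷-50/13) = (0, 0, 1, 7/10)
  row 0: subtract 1/13×row2 = (1, 0, 0, -9/10)
  row 1: subtract 9/13×row2 = (0, 1, 0, 9/10)

rank = 3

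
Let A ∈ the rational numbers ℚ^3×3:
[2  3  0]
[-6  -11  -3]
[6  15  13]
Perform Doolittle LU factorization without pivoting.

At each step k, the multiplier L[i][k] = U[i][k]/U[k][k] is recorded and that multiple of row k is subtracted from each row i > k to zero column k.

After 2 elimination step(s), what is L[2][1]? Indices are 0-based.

L[2][1] = -3

[col 0] pivot 2
  R1 -= -3*R0 → (0, -2, -3)  (L[1][0] := -3)
  R2 -= 3*R0 → (0, 6, 13)  (L[2][0] := 3)
[col 1] pivot -2
  R2 -= -3*R1 → (0, 0, 4)  (L[2][1] := -3)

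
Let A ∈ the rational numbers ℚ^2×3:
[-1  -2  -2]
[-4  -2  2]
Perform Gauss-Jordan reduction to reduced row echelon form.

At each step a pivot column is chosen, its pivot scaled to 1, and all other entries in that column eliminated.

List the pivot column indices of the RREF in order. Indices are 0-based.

pivot columns: 0, 1

step 1: normalize row 0 (÷-1) = (1, 2, 2)
  row 1: subtract -4×row0 = (0, 6, 10)
step 2: normalize row 1 (÷6) = (0, 1, 5/3)
  row 0: subtract 2×row1 = (1, 0, -4/3)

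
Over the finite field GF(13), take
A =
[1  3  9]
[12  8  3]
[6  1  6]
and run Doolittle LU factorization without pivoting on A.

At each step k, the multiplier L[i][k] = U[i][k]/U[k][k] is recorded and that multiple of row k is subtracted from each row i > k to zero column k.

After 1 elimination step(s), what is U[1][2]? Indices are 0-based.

U[1][2] = 12

[col 0] pivot 1
  R1 -= 12*R0 → (0, 11, 12)  (L[1][0] := 12)
  R2 -= 6*R0 → (0, 9, 4)  (L[2][0] := 6)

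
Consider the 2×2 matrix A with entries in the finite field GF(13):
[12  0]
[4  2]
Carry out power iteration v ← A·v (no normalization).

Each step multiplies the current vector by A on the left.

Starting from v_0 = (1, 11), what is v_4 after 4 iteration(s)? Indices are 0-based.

v_4 = (1, 1)

v_0 = (1, 11).
v_1 = A·v_0 = (12, 0).
v_2 = A·v_1 = (1, 9).
v_3 = A·v_2 = (12, 9).
v_4 = A·v_3 = (1, 1).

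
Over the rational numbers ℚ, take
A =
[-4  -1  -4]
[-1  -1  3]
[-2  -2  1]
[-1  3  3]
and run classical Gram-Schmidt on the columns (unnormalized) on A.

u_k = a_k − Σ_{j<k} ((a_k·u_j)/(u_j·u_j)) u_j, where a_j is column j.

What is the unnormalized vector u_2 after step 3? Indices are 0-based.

Step 1: u_0 = a_0 = (-4, -1, -2, -1).
Step 2: u_1 = a_1 − (3/11)·u_0 = (1/11, -8/11, -16/11, 36/11).
Step 3: u_2 = a_2 − (4/11)·u_0 − (64/147)·u_1 = (-380/147, 541/147, 347/147, 95/49).

u_2 = (-380/147, 541/147, 347/147, 95/49)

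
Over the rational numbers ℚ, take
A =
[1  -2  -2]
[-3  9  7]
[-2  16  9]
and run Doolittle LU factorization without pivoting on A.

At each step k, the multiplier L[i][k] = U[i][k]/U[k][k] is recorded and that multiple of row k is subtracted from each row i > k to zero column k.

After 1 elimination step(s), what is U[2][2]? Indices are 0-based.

U[2][2] = 5

[col 0] pivot 1
  R1 -= -3*R0 → (0, 3, 1)  (L[1][0] := -3)
  R2 -= -2*R0 → (0, 12, 5)  (L[2][0] := -2)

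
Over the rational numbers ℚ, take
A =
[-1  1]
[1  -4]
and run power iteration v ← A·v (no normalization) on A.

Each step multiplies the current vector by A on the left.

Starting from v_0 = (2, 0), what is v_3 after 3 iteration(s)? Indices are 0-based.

v_3 = (-14, 44)

v_0 = (2, 0).
v_1 = A·v_0 = (-2, 2).
v_2 = A·v_1 = (4, -10).
v_3 = A·v_2 = (-14, 44).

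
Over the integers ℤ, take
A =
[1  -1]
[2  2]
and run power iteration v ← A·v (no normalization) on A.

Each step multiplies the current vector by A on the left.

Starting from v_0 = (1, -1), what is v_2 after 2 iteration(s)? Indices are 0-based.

v_2 = (2, 4)

v_0 = (1, -1).
v_1 = A·v_0 = (2, 0).
v_2 = A·v_1 = (2, 4).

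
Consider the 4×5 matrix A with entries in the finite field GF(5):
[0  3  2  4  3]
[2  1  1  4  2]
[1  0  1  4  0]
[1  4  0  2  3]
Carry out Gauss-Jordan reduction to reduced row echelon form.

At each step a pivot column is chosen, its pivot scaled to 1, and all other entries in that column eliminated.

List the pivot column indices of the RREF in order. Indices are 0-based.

pivot columns: 0, 1, 2, 3

pivot(0,0): swap R0↔R1
pivot(0,0)=2: scale R0 → (1, 3, 3, 2, 1)
  clear (2,0): R2 −= (1)R0 → (0, 2, 3, 2, 4)
  clear (3,0): R3 −= (1)R0 → (0, 1, 2, 0, 2)
pivot(1,1)=3: scale R1 → (0, 1, 4, 3, 1)
  clear (0,1): R0 −= (3)R1 → (1, 0, 1, 3, 3)
  clear (2,1): R2 −= (2)R1 → (0, 0, 0, 1, 2)
  clear (3,1): R3 −= (1)R1 → (0, 0, 3, 2, 1)
pivot(2,2): swap R2↔R3
pivot(2,2)=3: scale R2 → (0, 0, 1, 4, 2)
  clear (0,2): R0 −= (1)R2 → (1, 0, 0, 4, 1)
  clear (1,2): R1 −= (4)R2 → (0, 1, 0, 2, 3)
pivot(3,3)=1: scale R3 → (0, 0, 0, 1, 2)
  clear (0,3): R0 −= (4)R3 → (1, 0, 0, 0, 3)
  clear (1,3): R1 −= (2)R3 → (0, 1, 0, 0, 4)
  clear (2,3): R2 −= (4)R3 → (0, 0, 1, 0, 4)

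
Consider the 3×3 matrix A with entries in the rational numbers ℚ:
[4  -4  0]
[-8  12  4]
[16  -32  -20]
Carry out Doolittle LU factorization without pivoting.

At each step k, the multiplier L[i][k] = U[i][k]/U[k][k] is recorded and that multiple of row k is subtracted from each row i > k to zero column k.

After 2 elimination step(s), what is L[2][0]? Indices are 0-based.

L[2][0] = 4

k=0: U[0][0]=4
  eliminate (1,0): mult=-2, new row 1: (0, 4, 4); set L[1][0]=-2
  eliminate (2,0): mult=4, new row 2: (0, -16, -20); set L[2][0]=4
k=1: U[1][1]=4
  eliminate (2,1): mult=-4, new row 2: (0, 0, -4); set L[2][1]=-4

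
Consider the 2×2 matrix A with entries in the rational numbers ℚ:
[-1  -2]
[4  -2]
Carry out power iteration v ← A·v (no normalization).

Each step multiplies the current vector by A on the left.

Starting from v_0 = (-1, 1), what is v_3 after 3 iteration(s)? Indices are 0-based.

v_3 = (-29, 36)

v_0 = (-1, 1).
v_1 = A·v_0 = (-1, -6).
v_2 = A·v_1 = (13, 8).
v_3 = A·v_2 = (-29, 36).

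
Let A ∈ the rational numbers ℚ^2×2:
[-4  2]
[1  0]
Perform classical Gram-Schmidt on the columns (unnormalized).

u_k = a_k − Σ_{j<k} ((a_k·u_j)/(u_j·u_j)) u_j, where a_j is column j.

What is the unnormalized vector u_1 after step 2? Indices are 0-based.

Step 1: u_0 = a_0 = (-4, 1).
Step 2: u_1 = a_1 − (-8/17)·u_0 = (2/17, 8/17).

u_1 = (2/17, 8/17)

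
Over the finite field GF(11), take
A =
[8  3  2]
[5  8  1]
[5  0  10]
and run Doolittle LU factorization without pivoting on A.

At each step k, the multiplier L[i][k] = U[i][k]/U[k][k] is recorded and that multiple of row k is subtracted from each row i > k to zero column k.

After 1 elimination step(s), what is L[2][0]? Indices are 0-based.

L[2][0] = 2

k=0: U[0][0]=8
  eliminate (1,0): mult=2, new row 1: (0, 2, 8); set L[1][0]=2
  eliminate (2,0): mult=2, new row 2: (0, 5, 6); set L[2][0]=2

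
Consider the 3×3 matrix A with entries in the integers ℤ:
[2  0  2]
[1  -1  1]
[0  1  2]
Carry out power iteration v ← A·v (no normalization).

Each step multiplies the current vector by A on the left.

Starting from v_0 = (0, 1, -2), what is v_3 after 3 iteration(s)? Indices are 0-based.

v_0 = (0, 1, -2).
v_1 = A·v_0 = (-4, -3, -3).
v_2 = A·v_1 = (-14, -4, -9).
v_3 = A·v_2 = (-46, -19, -22).

v_3 = (-46, -19, -22)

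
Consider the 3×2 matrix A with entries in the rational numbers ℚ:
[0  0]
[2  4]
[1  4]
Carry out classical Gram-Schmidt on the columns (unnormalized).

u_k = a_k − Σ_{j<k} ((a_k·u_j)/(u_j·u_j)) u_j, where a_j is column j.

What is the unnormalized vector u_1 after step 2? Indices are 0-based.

Step 1: u_0 = a_0 = (0, 2, 1).
Step 2: u_1 = a_1 − (12/5)·u_0 = (0, -4/5, 8/5).

u_1 = (0, -4/5, 8/5)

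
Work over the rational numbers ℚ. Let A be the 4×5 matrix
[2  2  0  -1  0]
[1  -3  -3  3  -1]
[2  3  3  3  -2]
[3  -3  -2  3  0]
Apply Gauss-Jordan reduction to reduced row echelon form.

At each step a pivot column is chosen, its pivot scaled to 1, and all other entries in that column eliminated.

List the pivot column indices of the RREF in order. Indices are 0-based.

step 1: normalize row 0 (÷2) = (1, 1, 0, -1/2, 0)
  row 1: subtract 1×row0 = (0, -4, -3, 7/2, -1)
  row 2: subtract 2×row0 = (0, 1, 3, 4, -2)
  row 3: subtract 3×row0 = (0, -6, -2, 9/2, 0)
step 2: normalize row 1 (÷-4) = (0, 1, 3/4, -7/8, 1/4)
  row 0: subtract 1×row1 = (1, 0, -3/4, 3/8, -1/4)
  row 2: subtract 1×row1 = (0, 0, 9/4, 39/8, -9/4)
  row 3: subtract -6×row1 = (0, 0, 5/2, -3/4, 3/2)
step 3: normalize row 2 (÷9/4) = (0, 0, 1, 13/6, -1)
  row 0: subtract -3/4×row2 = (1, 0, 0, 2, -1)
  row 1: subtract 3/4×row2 = (0, 1, 0, -5/2, 1)
  row 3: subtract 5/2×row2 = (0, 0, 0, -37/6, 4)
step 4: normalize row 3 (÷-37/6) = (0, 0, 0, 1, -24/37)
  row 0: subtract 2×row3 = (1, 0, 0, 0, 11/37)
  row 1: subtract -5/2×row3 = (0, 1, 0, 0, -23/37)
  row 2: subtract 13/6×row3 = (0, 0, 1, 0, 15/37)

pivot columns: 0, 1, 2, 3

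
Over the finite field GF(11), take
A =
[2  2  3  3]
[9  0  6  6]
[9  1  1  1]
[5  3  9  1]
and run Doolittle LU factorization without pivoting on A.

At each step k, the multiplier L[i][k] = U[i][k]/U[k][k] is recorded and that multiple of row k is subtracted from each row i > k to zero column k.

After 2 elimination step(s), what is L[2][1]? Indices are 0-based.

k=0: U[0][0]=2
  eliminate (1,0): mult=10, new row 1: (0, 2, 9, 9); set L[1][0]=10
  eliminate (2,0): mult=10, new row 2: (0, 3, 4, 4); set L[2][0]=10
  eliminate (3,0): mult=8, new row 3: (0, 9, 7, 10); set L[3][0]=8
k=1: U[1][1]=2
  eliminate (2,1): mult=7, new row 2: (0, 0, 7, 7); set L[2][1]=7
  eliminate (3,1): mult=10, new row 3: (0, 0, 5, 8); set L[3][1]=10

L[2][1] = 7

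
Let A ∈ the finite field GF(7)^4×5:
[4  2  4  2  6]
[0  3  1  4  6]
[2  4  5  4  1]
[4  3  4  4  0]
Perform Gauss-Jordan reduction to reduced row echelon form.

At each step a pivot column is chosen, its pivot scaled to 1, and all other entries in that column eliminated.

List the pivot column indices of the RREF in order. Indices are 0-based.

[1] R0 /= 4  ⇒  (1, 4, 1, 4, 5)
     R2 -= 2·R0  ⇒  (0, 3, 3, 3, 5)
     R3 -= 4·R0  ⇒  (0, 1, 0, 2, 1)
[2] R1 /= 3  ⇒  (0, 1, 5, 6, 2)
     R0 -= 4·R1  ⇒  (1, 0, 2, 1, 4)
     R2 -= 3·R1  ⇒  (0, 0, 2, 6, 6)
     R3 -= 1·R1  ⇒  (0, 0, 2, 3, 6)
[3] R2 /= 2  ⇒  (0, 0, 1, 3, 3)
     R0 -= 2·R2  ⇒  (1, 0, 0, 2, 5)
     R1 -= 5·R2  ⇒  (0, 1, 0, 5, 1)
     R3 -= 2·R2  ⇒  (0, 0, 0, 4, 0)
[4] R3 /= 4  ⇒  (0, 0, 0, 1, 0)
     R0 -= 2·R3  ⇒  (1, 0, 0, 0, 5)
     R1 -= 5·R3  ⇒  (0, 1, 0, 0, 1)
     R2 -= 3·R3  ⇒  (0, 0, 1, 0, 3)

pivot columns: 0, 1, 2, 3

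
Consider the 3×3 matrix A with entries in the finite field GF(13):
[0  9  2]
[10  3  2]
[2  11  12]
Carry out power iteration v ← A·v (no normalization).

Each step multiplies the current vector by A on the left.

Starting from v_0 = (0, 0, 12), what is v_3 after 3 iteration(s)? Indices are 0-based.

v_3 = (3, 0, 4)

v_0 = (0, 0, 12).
v_1 = A·v_0 = (11, 11, 1).
v_2 = A·v_1 = (10, 2, 12).
v_3 = A·v_2 = (3, 0, 4).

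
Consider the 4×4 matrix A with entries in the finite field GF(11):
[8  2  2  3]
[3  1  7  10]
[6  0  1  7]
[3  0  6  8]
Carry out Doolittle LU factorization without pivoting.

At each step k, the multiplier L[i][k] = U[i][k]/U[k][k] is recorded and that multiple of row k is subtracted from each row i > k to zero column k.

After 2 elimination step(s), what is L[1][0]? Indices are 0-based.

L[1][0] = 10

[col 0] pivot 8
  R1 -= 10*R0 → (0, 3, 9, 2)  (L[1][0] := 10)
  R2 -= 9*R0 → (0, 4, 5, 2)  (L[2][0] := 9)
  R3 -= 10*R0 → (0, 2, 8, 0)  (L[3][0] := 10)
[col 1] pivot 3
  R2 -= 5*R1 → (0, 0, 4, 3)  (L[2][1] := 5)
  R3 -= 8*R1 → (0, 0, 2, 6)  (L[3][1] := 8)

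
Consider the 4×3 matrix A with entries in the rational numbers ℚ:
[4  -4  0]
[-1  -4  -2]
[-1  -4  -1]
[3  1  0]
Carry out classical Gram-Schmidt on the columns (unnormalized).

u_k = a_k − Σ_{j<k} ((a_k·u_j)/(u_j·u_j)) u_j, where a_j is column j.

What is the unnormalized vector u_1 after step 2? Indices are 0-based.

Step 1: u_0 = a_0 = (4, -1, -1, 3).
Step 2: u_1 = a_1 − (-5/27)·u_0 = (-88/27, -113/27, -113/27, 14/9).

u_1 = (-88/27, -113/27, -113/27, 14/9)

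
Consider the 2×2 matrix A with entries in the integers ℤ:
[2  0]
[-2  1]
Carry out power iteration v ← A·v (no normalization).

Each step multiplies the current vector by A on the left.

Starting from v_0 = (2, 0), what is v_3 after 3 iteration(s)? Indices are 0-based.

v_3 = (16, -28)

v_0 = (2, 0).
v_1 = A·v_0 = (4, -4).
v_2 = A·v_1 = (8, -12).
v_3 = A·v_2 = (16, -28).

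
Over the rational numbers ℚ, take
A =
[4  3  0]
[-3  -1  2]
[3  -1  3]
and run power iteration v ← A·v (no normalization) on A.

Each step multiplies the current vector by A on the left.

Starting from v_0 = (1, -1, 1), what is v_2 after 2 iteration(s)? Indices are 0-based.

v_2 = (4, 11, 24)

v_0 = (1, -1, 1).
v_1 = A·v_0 = (1, 0, 7).
v_2 = A·v_1 = (4, 11, 24).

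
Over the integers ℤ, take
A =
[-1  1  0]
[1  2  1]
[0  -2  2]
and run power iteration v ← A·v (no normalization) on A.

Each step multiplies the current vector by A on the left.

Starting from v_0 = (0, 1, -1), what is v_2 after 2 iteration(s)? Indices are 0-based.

v_0 = (0, 1, -1).
v_1 = A·v_0 = (1, 1, -4).
v_2 = A·v_1 = (0, -1, -10).

v_2 = (0, -1, -10)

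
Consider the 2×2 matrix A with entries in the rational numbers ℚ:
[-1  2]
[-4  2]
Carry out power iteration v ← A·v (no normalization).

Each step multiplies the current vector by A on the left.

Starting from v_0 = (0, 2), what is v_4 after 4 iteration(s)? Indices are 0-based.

v_4 = (-44, 16)

v_0 = (0, 2).
v_1 = A·v_0 = (4, 4).
v_2 = A·v_1 = (4, -8).
v_3 = A·v_2 = (-20, -32).
v_4 = A·v_3 = (-44, 16).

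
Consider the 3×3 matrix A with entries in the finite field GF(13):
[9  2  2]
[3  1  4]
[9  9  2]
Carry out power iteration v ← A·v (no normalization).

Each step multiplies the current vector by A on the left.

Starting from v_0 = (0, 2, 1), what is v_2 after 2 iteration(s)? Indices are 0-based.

v_2 = (2, 0, 5)

v_0 = (0, 2, 1).
v_1 = A·v_0 = (6, 6, 7).
v_2 = A·v_1 = (2, 0, 5).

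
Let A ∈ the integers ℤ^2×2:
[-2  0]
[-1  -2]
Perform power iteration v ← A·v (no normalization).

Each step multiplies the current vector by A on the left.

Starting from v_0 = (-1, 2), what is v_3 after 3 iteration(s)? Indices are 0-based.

v_0 = (-1, 2).
v_1 = A·v_0 = (2, -3).
v_2 = A·v_1 = (-4, 4).
v_3 = A·v_2 = (8, -4).

v_3 = (8, -4)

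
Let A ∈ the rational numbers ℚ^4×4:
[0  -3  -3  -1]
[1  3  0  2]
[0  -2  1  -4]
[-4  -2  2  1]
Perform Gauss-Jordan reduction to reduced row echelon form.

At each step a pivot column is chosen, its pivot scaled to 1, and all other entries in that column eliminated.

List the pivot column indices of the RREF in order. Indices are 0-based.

[1] R0 <-> R1
[1] R0 /= 1  ⇒  (1, 3, 0, 2)
     R3 -= -4·R0  ⇒  (0, 10, 2, 9)
[2] R1 /= -3  ⇒  (0, 1, 1, 1/3)
     R0 -= 3·R1  ⇒  (1, 0, -3, 1)
     R2 -= -2·R1  ⇒  (0, 0, 3, -10/3)
     R3 -= 10·R1  ⇒  (0, 0, -8, 17/3)
[3] R2 /= 3  ⇒  (0, 0, 1, -10/9)
     R0 -= -3·R2  ⇒  (1, 0, 0, -7/3)
     R1 -= 1·R2  ⇒  (0, 1, 0, 13/9)
     R3 -= -8·R2  ⇒  (0, 0, 0, -29/9)
[4] R3 /= -29/9  ⇒  (0, 0, 0, 1)
     R0 -= -7/3·R3  ⇒  (1, 0, 0, 0)
     R1 -= 13/9·R3  ⇒  (0, 1, 0, 0)
     R2 -= -10/9·R3  ⇒  (0, 0, 1, 0)

pivot columns: 0, 1, 2, 3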